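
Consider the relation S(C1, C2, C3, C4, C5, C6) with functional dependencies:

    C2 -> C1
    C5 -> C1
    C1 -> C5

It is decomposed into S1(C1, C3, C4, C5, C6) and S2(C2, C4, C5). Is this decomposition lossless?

Common attributes: S1 ∩ S2 = {C4, C5}.
Closure of {C4, C5}: C5 → C1 applies, adding C1. So (C4, C5)⁺ = {C1, C4, C5}.
The closure contains neither all of S1 = {C1, C3, C4, C5, C6} nor all of S2 = {C2, C4, C5}, so the common attributes are not a superkey of either fragment. The join is lossy.

No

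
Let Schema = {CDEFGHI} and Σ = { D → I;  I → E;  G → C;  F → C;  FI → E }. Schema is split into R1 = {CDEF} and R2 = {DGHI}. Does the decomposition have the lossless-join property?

Common attributes: R1 ∩ R2 = {D}.
Closure of {D}: D → I applies, adding I; I → E applies, adding E. So (D)⁺ = {DEI}.
The closure contains neither all of R1 = {CDEF} nor all of R2 = {DGHI}, so the common attributes are not a superkey of either fragment. The join is lossy.

No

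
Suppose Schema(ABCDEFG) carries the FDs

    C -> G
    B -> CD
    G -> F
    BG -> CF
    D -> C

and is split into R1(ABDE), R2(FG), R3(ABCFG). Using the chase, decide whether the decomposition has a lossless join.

Yes

Chase test. Columns are ABCDEFG; row i has aⱼ where attribute j ∈ Ri, else bᵢⱼ.
Initial tableau (one row per fragment):
  row 1: a1 a2 b13 a4 a5 b16 b17
  row 2: b21 b22 b23 b24 b25 a6 a7
  row 3: a1 a2 a3 b34 b35 a6 a7
Rows 1 and 3 agree on B; apply B→CD and equate their CD entries.
Rows 1 and 3 agree on C; apply C→G and equate their G entries.
Rows 1 and 2 agree on G; apply G→F and equate their F entries.
Row 1 is now all distinguished symbols — the join is lossless.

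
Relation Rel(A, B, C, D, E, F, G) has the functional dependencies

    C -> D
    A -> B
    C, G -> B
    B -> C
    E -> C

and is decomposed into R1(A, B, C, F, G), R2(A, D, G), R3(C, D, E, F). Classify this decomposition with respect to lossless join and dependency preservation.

Lossless test (chase): Rows 1 and 3 agree on C; apply C→D and equate their D entries. Rows 1 and 2 agree on A; apply A→B and equate their B entries. Rows 1 and 2 agree on B; apply B→C and equate their C entries. No row becomes fully distinguished — the join is lossy.
Dependency preservation: every FD's attributes lie within a single fragment, so each can be enforced locally — preserved.

lossy but dependency-preserving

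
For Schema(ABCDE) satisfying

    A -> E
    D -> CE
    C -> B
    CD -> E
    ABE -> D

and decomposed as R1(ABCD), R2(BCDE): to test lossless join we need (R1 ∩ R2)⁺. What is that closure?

R1 ∩ R2 = {BCD}.
D → CE applies, adding E
Closure: {BCDE}.

BCDE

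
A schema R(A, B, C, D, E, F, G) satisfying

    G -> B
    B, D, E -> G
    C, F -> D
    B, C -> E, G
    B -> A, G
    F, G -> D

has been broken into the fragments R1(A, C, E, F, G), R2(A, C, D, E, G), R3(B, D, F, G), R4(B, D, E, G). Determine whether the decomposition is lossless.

Chase test. Columns are A, B, C, D, E, F, G; row i has aⱼ where attribute j ∈ Ri, else bᵢⱼ.
Initial tableau (one row per fragment):
  row 1: a1 b12 a3 b14 a5 a6 a7
  row 2: a1 b22 a3 a4 a5 b26 a7
  row 3: b31 a2 b33 a4 b35 a6 a7
  row 4: b41 a2 b43 a4 a5 b46 a7
Rows 1 and 2 agree on G; apply G→B and equate their B entries.
Rows 1 and 3 agree on G; apply G→B and equate their B entries.
Rows 1 and 3 agree on B; apply B→A, G and equate their A, G entries.
Rows 1 and 4 agree on B; apply B→A, G and equate their A, G entries.
Rows 1 and 3 agree on F, G; apply F, G→D and equate their D entries.
Row 1 is now all distinguished symbols — the join is lossless.

Yes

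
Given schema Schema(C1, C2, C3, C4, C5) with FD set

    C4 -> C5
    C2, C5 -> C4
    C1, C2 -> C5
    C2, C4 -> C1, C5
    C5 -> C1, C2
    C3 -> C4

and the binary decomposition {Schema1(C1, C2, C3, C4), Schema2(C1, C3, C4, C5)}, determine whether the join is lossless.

Common attributes: Schema1 ∩ Schema2 = {C1, C3, C4}.
Closure of {C1, C3, C4}: C4 → C5 applies, adding C5; C5 → C1, C2 applies, adding C2. So (C1, C3, C4)⁺ = {C1, C2, C3, C4, C5}.
This closure contains every attribute of Schema1, so Schema1 ∩ Schema2 → Schema1. The join is lossless.

Yes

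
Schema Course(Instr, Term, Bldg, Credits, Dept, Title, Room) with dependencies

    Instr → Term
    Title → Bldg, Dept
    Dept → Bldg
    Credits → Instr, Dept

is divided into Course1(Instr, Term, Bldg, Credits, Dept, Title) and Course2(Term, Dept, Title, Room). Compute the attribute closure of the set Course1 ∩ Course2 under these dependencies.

Term, Bldg, Dept, Title

Course1 ∩ Course2 = {Term, Dept, Title}.
Title → Bldg, Dept applies, adding Bldg
Closure: {Term, Bldg, Dept, Title}.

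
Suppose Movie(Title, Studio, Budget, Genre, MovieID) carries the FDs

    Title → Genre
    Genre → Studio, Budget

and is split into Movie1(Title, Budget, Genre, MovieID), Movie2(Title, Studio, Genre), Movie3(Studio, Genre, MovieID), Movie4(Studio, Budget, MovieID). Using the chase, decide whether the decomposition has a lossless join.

Chase test. Columns are Title, Studio, Budget, Genre, MovieID; row i has aⱼ where attribute j ∈ Moviei, else bᵢⱼ.
Initial tableau (one row per fragment):
  row 1: a1 b12 a3 a4 a5
  row 2: a1 a2 b23 a4 b25
  row 3: b31 a2 b33 a4 a5
  row 4: b41 a2 a3 b44 a5
Rows 1 and 2 agree on Genre; apply Genre→Studio, Budget and equate their Studio, Budget entries.
Rows 1 and 3 agree on Genre; apply Genre→Studio, Budget and equate their Studio, Budget entries.
Row 1 is now all distinguished symbols — the join is lossless.

Yes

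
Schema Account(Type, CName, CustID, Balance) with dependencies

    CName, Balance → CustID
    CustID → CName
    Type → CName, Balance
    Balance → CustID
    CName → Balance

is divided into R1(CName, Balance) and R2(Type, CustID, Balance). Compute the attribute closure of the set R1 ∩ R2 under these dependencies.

CName, CustID, Balance

R1 ∩ R2 = {Balance}.
Balance → CustID applies, adding CustID
CustID → CName applies, adding CName
Closure: {CName, CustID, Balance}.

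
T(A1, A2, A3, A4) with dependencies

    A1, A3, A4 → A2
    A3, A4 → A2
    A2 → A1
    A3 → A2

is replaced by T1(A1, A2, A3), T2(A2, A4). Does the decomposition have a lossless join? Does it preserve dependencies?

lossy but dependency-preserving

Lossless test: (A2)⁺ = {A1, A2}, which is a superkey of neither fragment — lossy.
Dependency preservation: A1, A3, A4 → A2; A3, A4 → A2 are not contained in any single fragment, but the restricted closure of each left-hand side across the fragments still reaches the right-hand side; the remaining FDs each lie inside some fragment. All dependencies are preserved.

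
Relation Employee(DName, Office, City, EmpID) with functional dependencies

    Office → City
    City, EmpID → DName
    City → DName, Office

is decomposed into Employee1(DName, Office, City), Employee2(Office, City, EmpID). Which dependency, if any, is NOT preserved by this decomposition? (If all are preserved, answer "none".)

Office → City lies within Employee1.
City, EmpID → DName: restricted closure across fragments reaches DName.
City → DName, Office lies within Employee1.
Every dependency is enforceable on the fragments, so the decomposition is dependency-preserving.

none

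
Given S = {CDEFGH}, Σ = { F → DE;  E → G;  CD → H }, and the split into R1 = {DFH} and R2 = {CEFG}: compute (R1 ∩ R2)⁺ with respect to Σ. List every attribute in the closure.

R1 ∩ R2 = {F}.
F → DE applies, adding DE
E → G applies, adding G
Closure: {DEFG}.

DEFG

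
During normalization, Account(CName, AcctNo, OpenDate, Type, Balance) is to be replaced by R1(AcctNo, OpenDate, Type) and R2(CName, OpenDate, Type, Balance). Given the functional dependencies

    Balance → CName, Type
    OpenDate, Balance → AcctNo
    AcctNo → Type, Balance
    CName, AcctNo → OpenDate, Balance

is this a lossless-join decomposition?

Common attributes: R1 ∩ R2 = {OpenDate, Type}.
No dependency enlarges {OpenDate, Type}, so (OpenDate, Type)⁺ = {OpenDate, Type}.
The closure contains neither all of R1 = {AcctNo, OpenDate, Type} nor all of R2 = {CName, OpenDate, Type, Balance}, so the common attributes are not a superkey of either fragment. The join is lossy.

No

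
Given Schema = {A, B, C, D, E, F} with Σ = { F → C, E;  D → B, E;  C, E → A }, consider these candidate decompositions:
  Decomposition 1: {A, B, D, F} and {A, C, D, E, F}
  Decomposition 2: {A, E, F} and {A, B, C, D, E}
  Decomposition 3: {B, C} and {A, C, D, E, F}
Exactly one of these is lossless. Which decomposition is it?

Decomposition 1: common = {A, D, F}, closure = {A, B, C, D, E, F} → lossless.
Decomposition 2: common = {A, E}, closure = {A, E} → lossy.
Decomposition 3: common = {C}, closure = {C} → lossy.

Decomposition 1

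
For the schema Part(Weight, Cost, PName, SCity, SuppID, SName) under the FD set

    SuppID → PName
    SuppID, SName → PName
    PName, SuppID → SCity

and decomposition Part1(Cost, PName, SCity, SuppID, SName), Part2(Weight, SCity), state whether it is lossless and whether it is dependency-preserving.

Lossless test: (SCity)⁺ = {SCity}, which is a superkey of neither fragment — lossy.
Dependency preservation: every FD's attributes lie within a single fragment, so each can be enforced locally — preserved.

lossy but dependency-preserving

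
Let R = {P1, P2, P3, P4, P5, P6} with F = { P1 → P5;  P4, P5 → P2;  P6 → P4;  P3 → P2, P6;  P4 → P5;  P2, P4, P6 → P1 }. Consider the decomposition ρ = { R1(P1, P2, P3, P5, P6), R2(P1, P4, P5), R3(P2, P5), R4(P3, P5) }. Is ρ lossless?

No

Chase test. Columns are P1, P2, P3, P4, P5, P6; row i has aⱼ where attribute j ∈ Ri, else bᵢⱼ.
Initial tableau (one row per fragment):
  row 1: a1 a2 a3 b14 a5 a6
  row 2: a1 b22 b23 a4 a5 b26
  row 3: b31 a2 b33 b34 a5 b36
  row 4: b41 b42 a3 b44 a5 b46
Rows 1 and 4 agree on P3; apply P3→P2, P6 and equate their P2, P6 entries.
Rows 1 and 4 agree on P6; apply P6→P4 and equate their P4 entries.
Rows 1 and 4 agree on P2, P4, P6; apply P2, P4, P6→P1 and equate their P1 entries.
No row becomes fully distinguished — the join is lossy.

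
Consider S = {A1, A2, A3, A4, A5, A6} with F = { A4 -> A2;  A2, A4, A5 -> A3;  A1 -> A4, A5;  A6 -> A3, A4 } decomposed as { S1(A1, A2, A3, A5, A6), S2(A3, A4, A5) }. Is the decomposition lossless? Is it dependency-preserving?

lossy and not dependency-preserving

Lossless test: (A3, A5)⁺ = {A3, A5}, which is a superkey of neither fragment — lossy.
Dependency preservation: the restricted closure of {A4} across the fragments never reaches {A2}, so A4 → A2 cannot be enforced without a join — not preserved.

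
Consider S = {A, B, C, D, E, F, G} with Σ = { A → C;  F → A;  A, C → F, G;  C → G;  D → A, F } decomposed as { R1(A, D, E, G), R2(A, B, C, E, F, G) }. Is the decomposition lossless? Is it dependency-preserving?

lossy but dependency-preserving

Lossless test: (A, E, G)⁺ = {A, C, E, F, G}, which is a superkey of neither fragment — lossy.
Dependency preservation: D → A, F is not contained in any single fragment, but the restricted closure of its left-hand side across the fragments still reaches the right-hand side; the remaining FDs each lie inside some fragment. All dependencies are preserved.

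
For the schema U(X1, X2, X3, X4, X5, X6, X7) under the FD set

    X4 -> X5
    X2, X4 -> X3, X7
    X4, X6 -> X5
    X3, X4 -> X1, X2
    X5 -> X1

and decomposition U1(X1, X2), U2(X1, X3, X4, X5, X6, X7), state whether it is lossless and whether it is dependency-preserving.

Lossless test: (X1)⁺ = {X1}, which is a superkey of neither fragment — lossy.
Dependency preservation: the restricted closure of {X2, X4} across the fragments never reaches {X3, X7}, so X2, X4 → X3, X7 cannot be enforced without a join — not preserved.

lossy and not dependency-preserving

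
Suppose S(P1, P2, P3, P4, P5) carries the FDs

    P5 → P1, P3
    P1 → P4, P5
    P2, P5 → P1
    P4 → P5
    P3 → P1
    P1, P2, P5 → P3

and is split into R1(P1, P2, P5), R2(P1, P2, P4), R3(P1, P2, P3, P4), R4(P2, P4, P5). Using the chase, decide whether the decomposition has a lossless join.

Yes

Chase test. Columns are P1, P2, P3, P4, P5; row i has aⱼ where attribute j ∈ Ri, else bᵢⱼ.
Initial tableau (one row per fragment):
  row 1: a1 a2 b13 b14 a5
  row 2: a1 a2 b23 a4 b25
  row 3: a1 a2 a3 a4 b35
  row 4: b41 a2 b43 a4 a5
Rows 1 and 4 agree on P5; apply P5→P1, P3 and equate their P1, P3 entries.
Rows 1 and 2 agree on P1; apply P1→P4, P5 and equate their P4, P5 entries.
Rows 1 and 3 agree on P1; apply P1→P4, P5 and equate their P4, P5 entries.
Rows 1 and 2 agree on P1, P2, P5; apply P1, P2, P5→P3 and equate their P3 entries.
Rows 1 and 3 agree on P1, P2, P5; apply P1, P2, P5→P3 and equate their P3 entries.
Row 1 is now all distinguished symbols — the join is lossless.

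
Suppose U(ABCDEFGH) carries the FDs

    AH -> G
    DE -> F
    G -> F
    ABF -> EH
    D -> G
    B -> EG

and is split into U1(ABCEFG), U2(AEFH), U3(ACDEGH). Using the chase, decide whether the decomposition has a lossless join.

Chase test. Columns are ABCDEFGH; row i has aⱼ where attribute j ∈ Ui, else bᵢⱼ.
Initial tableau (one row per fragment):
  row 1: a1 a2 a3 b14 a5 a6 a7 b18
  row 2: a1 b22 b23 b24 a5 a6 b27 a8
  row 3: a1 b32 a3 a4 a5 b36 a7 a8
Rows 2 and 3 agree on AH; apply AH→G and equate their G entries.
Rows 1 and 3 agree on G; apply G→F and equate their F entries.
No row becomes fully distinguished — the join is lossy.

No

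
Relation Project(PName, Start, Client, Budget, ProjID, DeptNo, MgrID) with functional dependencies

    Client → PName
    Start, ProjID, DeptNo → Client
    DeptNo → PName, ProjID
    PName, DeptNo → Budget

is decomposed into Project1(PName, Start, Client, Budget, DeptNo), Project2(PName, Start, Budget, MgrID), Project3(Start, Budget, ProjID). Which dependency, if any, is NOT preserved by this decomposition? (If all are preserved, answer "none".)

DeptNo → PName, ProjID

Check DeptNo → PName, ProjID: no single fragment contains all of {PName, ProjID, DeptNo}, and the restricted closure of {DeptNo} across the fragments never reaches {PName, ProjID}.
Client → PName is preserved.
Start, ProjID, DeptNo → Client is preserved.
PName, DeptNo → Budget is preserved.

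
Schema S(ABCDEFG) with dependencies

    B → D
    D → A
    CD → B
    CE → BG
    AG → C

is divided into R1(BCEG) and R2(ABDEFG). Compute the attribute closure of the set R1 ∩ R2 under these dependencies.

R1 ∩ R2 = {BEG}.
B → D applies, adding D
D → A applies, adding A
AG → C applies, adding C
Closure: {ABCDEG}.

ABCDEG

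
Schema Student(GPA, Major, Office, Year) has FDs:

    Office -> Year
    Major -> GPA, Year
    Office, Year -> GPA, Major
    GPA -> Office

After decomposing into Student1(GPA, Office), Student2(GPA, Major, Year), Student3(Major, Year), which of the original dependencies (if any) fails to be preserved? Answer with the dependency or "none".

Office → Year: restricted closure across fragments reaches Year.
Major → GPA, Year lies within Student2.
Office, Year → GPA, Major: restricted closure across fragments reaches GPA, Major.
GPA → Office lies within Student1.
Every dependency is enforceable on the fragments, so the decomposition is dependency-preserving.

none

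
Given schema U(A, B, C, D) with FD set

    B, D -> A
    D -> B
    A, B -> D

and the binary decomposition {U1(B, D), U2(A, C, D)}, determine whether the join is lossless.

Common attributes: U1 ∩ U2 = {D}.
Closure of {D}: D → B applies, adding B; B, D → A applies, adding A. So (D)⁺ = {A, B, D}.
This closure contains every attribute of U1, so U1 ∩ U2 → U1. The join is lossless.

Yes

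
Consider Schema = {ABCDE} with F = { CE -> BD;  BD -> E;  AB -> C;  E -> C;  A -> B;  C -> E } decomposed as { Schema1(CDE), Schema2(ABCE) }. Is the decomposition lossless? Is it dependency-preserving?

lossless but not dependency-preserving

Lossless test: (CE)⁺ = {BCDE}, which contains all of one fragment — lossless.
Dependency preservation: the restricted closure of {BD} across the fragments never reaches {E}, so BD → E cannot be enforced without a join — not preserved.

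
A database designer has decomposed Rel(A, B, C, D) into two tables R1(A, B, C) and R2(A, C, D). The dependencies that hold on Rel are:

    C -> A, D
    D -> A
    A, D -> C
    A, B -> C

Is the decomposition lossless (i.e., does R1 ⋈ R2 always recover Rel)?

Yes

Common attributes: R1 ∩ R2 = {A, C}.
Closure of {A, C}: C → A, D applies, adding D. So (A, C)⁺ = {A, C, D}.
This closure contains every attribute of R2, so R1 ∩ R2 → R2. The join is lossless.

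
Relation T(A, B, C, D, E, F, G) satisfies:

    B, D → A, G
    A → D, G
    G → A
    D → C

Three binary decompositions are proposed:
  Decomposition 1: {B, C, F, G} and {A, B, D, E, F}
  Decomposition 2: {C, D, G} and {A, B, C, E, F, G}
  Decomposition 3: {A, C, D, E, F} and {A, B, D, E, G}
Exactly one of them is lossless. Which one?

Decomposition 2

Decomposition 1: common = {B, F}, closure = {B, F} → lossy.
Decomposition 2: common = {C, G}, closure = {A, C, D, G} → lossless.
Decomposition 3: common = {A, D, E}, closure = {A, C, D, E, G} → lossy.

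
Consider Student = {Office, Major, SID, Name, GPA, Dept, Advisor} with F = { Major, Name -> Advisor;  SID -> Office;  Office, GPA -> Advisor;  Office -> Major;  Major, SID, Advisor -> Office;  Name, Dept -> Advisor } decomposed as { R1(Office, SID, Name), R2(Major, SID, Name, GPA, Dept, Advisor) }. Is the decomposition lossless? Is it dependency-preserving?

Lossless test: (SID, Name)⁺ = {Office, Major, SID, Name, Advisor}, which contains all of one fragment — lossless.
Dependency preservation: the restricted closure of {Office, GPA} across the fragments never reaches {Advisor}, so Office, GPA → Advisor cannot be enforced without a join — not preserved.

lossless but not dependency-preserving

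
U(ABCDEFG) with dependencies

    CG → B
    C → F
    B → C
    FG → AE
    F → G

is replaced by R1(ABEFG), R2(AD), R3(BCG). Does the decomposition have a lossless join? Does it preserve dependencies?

Lossless test (chase): Rows 1 and 3 agree on B; apply B→C and equate their C entries. Rows 1 and 3 agree on C; apply C→F and equate their F entries. Rows 1 and 3 agree on FG; apply FG→AE and equate their AE entries. No row becomes fully distinguished — the join is lossy.
Dependency preservation: C → F is not contained in any single fragment, but the restricted closure of its left-hand side across the fragments still reaches the right-hand side; the remaining FDs each lie inside some fragment. All dependencies are preserved.

lossy but dependency-preserving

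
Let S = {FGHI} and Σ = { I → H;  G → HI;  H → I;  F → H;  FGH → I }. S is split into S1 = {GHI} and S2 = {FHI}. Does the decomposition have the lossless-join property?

No

Common attributes: S1 ∩ S2 = {HI}.
No dependency enlarges {HI}, so (HI)⁺ = {HI}.
The closure contains neither all of S1 = {GHI} nor all of S2 = {FHI}, so the common attributes are not a superkey of either fragment. The join is lossy.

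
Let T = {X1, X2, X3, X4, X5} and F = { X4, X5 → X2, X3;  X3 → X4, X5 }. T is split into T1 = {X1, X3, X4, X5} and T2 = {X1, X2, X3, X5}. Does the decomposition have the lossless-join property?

Yes

Common attributes: T1 ∩ T2 = {X1, X3, X5}.
Closure of {X1, X3, X5}: X3 → X4, X5 applies, adding X4; X4, X5 → X2, X3 applies, adding X2. So (X1, X3, X5)⁺ = {X1, X2, X3, X4, X5}.
This closure contains every attribute of T1, so T1 ∩ T2 → T1. The join is lossless.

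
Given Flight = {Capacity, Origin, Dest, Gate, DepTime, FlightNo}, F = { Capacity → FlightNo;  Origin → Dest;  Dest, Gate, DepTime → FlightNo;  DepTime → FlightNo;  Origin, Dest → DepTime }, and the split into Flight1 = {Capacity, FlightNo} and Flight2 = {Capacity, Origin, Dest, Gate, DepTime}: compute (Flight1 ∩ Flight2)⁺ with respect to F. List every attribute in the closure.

Flight1 ∩ Flight2 = {Capacity}.
Capacity → FlightNo applies, adding FlightNo
Closure: {Capacity, FlightNo}.

Capacity, FlightNo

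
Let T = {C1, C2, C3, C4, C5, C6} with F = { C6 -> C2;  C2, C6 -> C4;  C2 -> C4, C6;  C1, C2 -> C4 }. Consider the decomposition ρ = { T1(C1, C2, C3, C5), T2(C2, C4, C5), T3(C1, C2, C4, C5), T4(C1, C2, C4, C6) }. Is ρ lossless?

Chase test. Columns are C1, C2, C3, C4, C5, C6; row i has aⱼ where attribute j ∈ Ti, else bᵢⱼ.
Initial tableau (one row per fragment):
  row 1: a1 a2 a3 b14 a5 b16
  row 2: b21 a2 b23 a4 a5 b26
  row 3: a1 a2 b33 a4 a5 b36
  row 4: a1 a2 b43 a4 b45 a6
Rows 1 and 2 agree on C2; apply C2→C4, C6 and equate their C4, C6 entries.
Rows 1 and 3 agree on C2; apply C2→C4, C6 and equate their C4, C6 entries.
Rows 1 and 4 agree on C2; apply C2→C4, C6 and equate their C4, C6 entries.
Row 1 is now all distinguished symbols — the join is lossless.

Yes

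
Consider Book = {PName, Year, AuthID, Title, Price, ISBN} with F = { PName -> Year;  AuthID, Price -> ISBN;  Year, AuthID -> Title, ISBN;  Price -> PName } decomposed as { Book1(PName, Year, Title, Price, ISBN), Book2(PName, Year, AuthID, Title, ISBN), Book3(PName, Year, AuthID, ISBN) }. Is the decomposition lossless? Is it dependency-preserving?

lossy but dependency-preserving

Lossless test (chase): Rows 2 and 3 agree on Year, AuthID; apply Year, AuthID→Title, ISBN and equate their Title, ISBN entries. No row becomes fully distinguished — the join is lossy.
Dependency preservation: AuthID, Price → ISBN is not contained in any single fragment, but the restricted closure of its left-hand side across the fragments still reaches the right-hand side; the remaining FDs each lie inside some fragment. All dependencies are preserved.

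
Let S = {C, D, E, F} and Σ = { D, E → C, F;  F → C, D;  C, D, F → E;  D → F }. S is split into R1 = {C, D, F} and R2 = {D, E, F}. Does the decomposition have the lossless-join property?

Common attributes: R1 ∩ R2 = {D, F}.
Closure of {D, F}: F → C, D applies, adding C; C, D, F → E applies, adding E. So (D, F)⁺ = {C, D, E, F}.
This closure contains every attribute of R1, so R1 ∩ R2 → R1. The join is lossless.

Yes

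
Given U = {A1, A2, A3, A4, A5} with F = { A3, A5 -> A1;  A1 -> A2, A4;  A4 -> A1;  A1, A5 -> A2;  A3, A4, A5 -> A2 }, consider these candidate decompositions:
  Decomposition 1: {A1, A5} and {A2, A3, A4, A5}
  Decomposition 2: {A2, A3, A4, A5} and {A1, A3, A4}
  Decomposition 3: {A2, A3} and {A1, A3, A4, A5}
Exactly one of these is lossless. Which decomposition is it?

Decomposition 2

Decomposition 1: common = {A5}, closure = {A5} → lossy.
Decomposition 2: common = {A3, A4}, closure = {A1, A2, A3, A4} → lossless.
Decomposition 3: common = {A3}, closure = {A3} → lossy.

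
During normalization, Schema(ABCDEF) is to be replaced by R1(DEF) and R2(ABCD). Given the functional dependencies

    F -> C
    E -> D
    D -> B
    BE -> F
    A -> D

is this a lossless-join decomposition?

No

Common attributes: R1 ∩ R2 = {D}.
Closure of {D}: D → B applies, adding B. So (D)⁺ = {BD}.
The closure contains neither all of R1 = {DEF} nor all of R2 = {ABCD}, so the common attributes are not a superkey of either fragment. The join is lossy.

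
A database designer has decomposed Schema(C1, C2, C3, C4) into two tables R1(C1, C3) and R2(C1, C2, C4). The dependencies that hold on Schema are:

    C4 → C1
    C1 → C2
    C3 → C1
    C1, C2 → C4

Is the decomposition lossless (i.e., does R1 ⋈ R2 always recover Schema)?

Yes

Common attributes: R1 ∩ R2 = {C1}.
Closure of {C1}: C1 → C2 applies, adding C2; C1, C2 → C4 applies, adding C4. So (C1)⁺ = {C1, C2, C4}.
This closure contains every attribute of R2, so R1 ∩ R2 → R2. The join is lossless.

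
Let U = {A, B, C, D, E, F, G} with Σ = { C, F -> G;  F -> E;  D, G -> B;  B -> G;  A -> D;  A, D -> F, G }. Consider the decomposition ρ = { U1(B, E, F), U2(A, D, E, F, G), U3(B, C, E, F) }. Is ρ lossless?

No

Chase test. Columns are A, B, C, D, E, F, G; row i has aⱼ where attribute j ∈ Ui, else bᵢⱼ.
Initial tableau (one row per fragment):
  row 1: b11 a2 b13 b14 a5 a6 b17
  row 2: a1 b22 b23 a4 a5 a6 a7
  row 3: b31 a2 a3 b34 a5 a6 b37
Rows 1 and 3 agree on B; apply B→G and equate their G entries.
No row becomes fully distinguished — the join is lossy.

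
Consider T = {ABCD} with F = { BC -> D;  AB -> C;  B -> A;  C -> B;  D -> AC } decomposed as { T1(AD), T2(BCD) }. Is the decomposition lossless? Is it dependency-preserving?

Lossless test: (D)⁺ = {ABCD}, which contains all of one fragment — lossless.
Dependency preservation: AB → C; B → A; D → AC are not contained in any single fragment, but the restricted closure of each left-hand side across the fragments still reaches the right-hand side; the remaining FDs each lie inside some fragment. All dependencies are preserved.

lossless and dependency-preserving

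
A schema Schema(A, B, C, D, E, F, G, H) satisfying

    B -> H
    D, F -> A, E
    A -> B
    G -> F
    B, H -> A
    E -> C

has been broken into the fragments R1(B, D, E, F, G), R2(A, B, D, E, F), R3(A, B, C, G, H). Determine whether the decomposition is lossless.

Chase test. Columns are A, B, C, D, E, F, G, H; row i has aⱼ where attribute j ∈ Ri, else bᵢⱼ.
Initial tableau (one row per fragment):
  row 1: b11 a2 b13 a4 a5 a6 a7 b18
  row 2: a1 a2 b23 a4 a5 a6 b27 b28
  row 3: a1 a2 a3 b34 b35 b36 a7 a8
Rows 1 and 2 agree on B; apply B→H and equate their H entries.
Rows 1 and 3 agree on B; apply B→H and equate their H entries.
Rows 1 and 2 agree on D, F; apply D, F→A, E and equate their A, E entries.
Rows 1 and 3 agree on G; apply G→F and equate their F entries.
Rows 1 and 2 agree on E; apply E→C and equate their C entries.
No row becomes fully distinguished — the join is lossy.

No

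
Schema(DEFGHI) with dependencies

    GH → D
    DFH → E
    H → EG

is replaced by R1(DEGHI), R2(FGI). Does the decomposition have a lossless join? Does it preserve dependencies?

Lossless test: (GI)⁺ = {GI}, which is a superkey of neither fragment — lossy.
Dependency preservation: DFH → E is not contained in any single fragment, but the restricted closure of its left-hand side across the fragments still reaches the right-hand side; the remaining FDs each lie inside some fragment. All dependencies are preserved.

lossy but dependency-preserving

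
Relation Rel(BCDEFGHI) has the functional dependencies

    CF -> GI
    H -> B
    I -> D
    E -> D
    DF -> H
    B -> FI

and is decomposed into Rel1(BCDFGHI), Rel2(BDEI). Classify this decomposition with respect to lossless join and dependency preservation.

Lossless test: (BDI)⁺ = {BDFHI}, which is a superkey of neither fragment — lossy.
Dependency preservation: every FD's attributes lie within a single fragment, so each can be enforced locally — preserved.

lossy but dependency-preserving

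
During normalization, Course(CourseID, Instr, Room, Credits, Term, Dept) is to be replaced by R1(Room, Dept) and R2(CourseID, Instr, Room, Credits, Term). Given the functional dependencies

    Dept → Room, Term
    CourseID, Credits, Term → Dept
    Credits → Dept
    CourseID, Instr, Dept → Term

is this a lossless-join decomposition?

Common attributes: R1 ∩ R2 = {Room}.
No dependency enlarges {Room}, so (Room)⁺ = {Room}.
The closure contains neither all of R1 = {Room, Dept} nor all of R2 = {CourseID, Instr, Room, Credits, Term}, so the common attributes are not a superkey of either fragment. The join is lossy.

No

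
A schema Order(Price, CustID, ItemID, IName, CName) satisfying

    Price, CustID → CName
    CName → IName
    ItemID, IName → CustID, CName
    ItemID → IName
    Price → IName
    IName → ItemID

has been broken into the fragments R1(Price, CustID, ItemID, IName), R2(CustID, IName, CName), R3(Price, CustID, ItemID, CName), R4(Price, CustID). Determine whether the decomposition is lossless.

Chase test. Columns are Price, CustID, ItemID, IName, CName; row i has aⱼ where attribute j ∈ Ri, else bᵢⱼ.
Initial tableau (one row per fragment):
  row 1: a1 a2 a3 a4 b15
  row 2: b21 a2 b23 a4 a5
  row 3: a1 a2 a3 b34 a5
  row 4: a1 a2 b43 b44 b45
Rows 1 and 3 agree on Price, CustID; apply Price, CustID→CName and equate their CName entries.
Rows 1 and 4 agree on Price, CustID; apply Price, CustID→CName and equate their CName entries.
Rows 1 and 3 agree on CName; apply CName→IName and equate their IName entries.
Rows 1 and 4 agree on CName; apply CName→IName and equate their IName entries.
Rows 1 and 2 agree on IName; apply IName→ItemID and equate their ItemID entries.
Rows 1 and 4 agree on IName; apply IName→ItemID and equate their ItemID entries.
Row 1 is now all distinguished symbols — the join is lossless.

Yes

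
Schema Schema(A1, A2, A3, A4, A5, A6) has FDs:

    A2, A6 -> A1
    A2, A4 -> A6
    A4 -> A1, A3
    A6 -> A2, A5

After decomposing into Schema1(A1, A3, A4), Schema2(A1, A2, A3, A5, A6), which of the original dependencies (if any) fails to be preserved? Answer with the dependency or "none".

A2, A4 -> A6

Check A2, A4 → A6: no single fragment contains all of {A2, A4, A6}, and the restricted closure of {A2, A4} across the fragments never reaches {A6}.
A2, A6 → A1 is preserved.
A4 → A1, A3 is preserved.
A6 → A2, A5 is preserved.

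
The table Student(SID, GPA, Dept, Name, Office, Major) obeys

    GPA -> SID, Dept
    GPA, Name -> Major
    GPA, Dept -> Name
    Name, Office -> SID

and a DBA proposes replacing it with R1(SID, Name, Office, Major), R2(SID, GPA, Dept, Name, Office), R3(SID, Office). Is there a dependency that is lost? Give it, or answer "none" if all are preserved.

Check GPA, Name → Major: no single fragment contains all of {GPA, Name, Major}, and the restricted closure of {GPA, Name} across the fragments never reaches {Major}.
GPA → SID, Dept is preserved.
GPA, Dept → Name is preserved.
Name, Office → SID is preserved.

GPA, Name -> Major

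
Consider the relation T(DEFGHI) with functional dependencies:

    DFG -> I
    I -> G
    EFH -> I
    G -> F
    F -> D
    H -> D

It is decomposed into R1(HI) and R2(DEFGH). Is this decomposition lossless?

No

Common attributes: R1 ∩ R2 = {H}.
Closure of {H}: H → D applies, adding D. So (H)⁺ = {DH}.
The closure contains neither all of R1 = {HI} nor all of R2 = {DEFGH}, so the common attributes are not a superkey of either fragment. The join is lossy.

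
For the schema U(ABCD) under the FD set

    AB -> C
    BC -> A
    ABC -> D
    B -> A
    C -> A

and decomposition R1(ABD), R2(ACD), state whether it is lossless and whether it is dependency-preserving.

Lossless test: (AD)⁺ = {AD}, which is a superkey of neither fragment — lossy.
Dependency preservation: the restricted closure of {AB} across the fragments never reaches {C}, so AB → C cannot be enforced without a join — not preserved.

lossy and not dependency-preserving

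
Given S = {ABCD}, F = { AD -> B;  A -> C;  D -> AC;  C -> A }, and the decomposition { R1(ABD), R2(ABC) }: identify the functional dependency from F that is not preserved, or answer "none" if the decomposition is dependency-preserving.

none

AD → B lies within R1.
A → C lies within R2.
D → AC: restricted closure across fragments reaches AC.
C → A lies within R2.
Every dependency is enforceable on the fragments, so the decomposition is dependency-preserving.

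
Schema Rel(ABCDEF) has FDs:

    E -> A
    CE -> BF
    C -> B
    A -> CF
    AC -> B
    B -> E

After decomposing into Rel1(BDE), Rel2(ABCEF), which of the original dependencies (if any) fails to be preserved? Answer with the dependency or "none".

none

E → A lies within Rel2.
CE → BF lies within Rel2.
C → B lies within Rel2.
A → CF lies within Rel2.
AC → B lies within Rel2.
B → E lies within Rel1.
Every dependency is enforceable on the fragments, so the decomposition is dependency-preserving.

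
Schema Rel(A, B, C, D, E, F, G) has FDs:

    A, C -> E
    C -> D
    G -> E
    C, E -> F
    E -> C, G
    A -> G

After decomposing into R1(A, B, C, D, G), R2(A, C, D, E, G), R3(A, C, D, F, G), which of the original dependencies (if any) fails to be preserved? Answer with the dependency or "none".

A, C → E lies within R2.
C → D lies within R1.
G → E lies within R2.
C, E → F: restricted closure across fragments reaches F.
E → C, G lies within R2.
A → G lies within R1.
Every dependency is enforceable on the fragments, so the decomposition is dependency-preserving.

none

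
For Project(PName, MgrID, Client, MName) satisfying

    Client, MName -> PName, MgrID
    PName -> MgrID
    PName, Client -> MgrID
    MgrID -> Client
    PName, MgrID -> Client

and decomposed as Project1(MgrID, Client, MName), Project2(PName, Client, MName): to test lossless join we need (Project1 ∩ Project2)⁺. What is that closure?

Project1 ∩ Project2 = {Client, MName}.
Client, MName → PName, MgrID applies, adding PName, MgrID
Closure: {PName, MgrID, Client, MName}.

PName, MgrID, Client, MName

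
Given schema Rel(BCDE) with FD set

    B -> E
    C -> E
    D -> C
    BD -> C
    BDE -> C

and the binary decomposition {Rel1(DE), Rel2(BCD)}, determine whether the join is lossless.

Yes

Common attributes: Rel1 ∩ Rel2 = {D}.
Closure of {D}: D → C applies, adding C; C → E applies, adding E. So (D)⁺ = {CDE}.
This closure contains every attribute of Rel1, so Rel1 ∩ Rel2 → Rel1. The join is lossless.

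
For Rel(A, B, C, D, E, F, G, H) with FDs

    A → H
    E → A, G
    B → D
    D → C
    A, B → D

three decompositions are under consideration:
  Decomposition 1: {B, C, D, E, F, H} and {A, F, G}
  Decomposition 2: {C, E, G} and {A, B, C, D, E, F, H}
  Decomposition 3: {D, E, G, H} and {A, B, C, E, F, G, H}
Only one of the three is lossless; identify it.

Decomposition 1: common = {F}, closure = {F} → lossy.
Decomposition 2: common = {C, E}, closure = {A, C, E, G, H} → lossless.
Decomposition 3: common = {E, G, H}, closure = {A, E, G, H} → lossy.

Decomposition 2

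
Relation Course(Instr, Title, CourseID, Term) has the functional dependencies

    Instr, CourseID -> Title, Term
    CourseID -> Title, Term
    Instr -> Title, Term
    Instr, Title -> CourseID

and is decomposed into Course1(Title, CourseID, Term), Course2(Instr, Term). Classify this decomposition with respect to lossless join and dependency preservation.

lossy and not dependency-preserving

Lossless test: (Term)⁺ = {Term}, which is a superkey of neither fragment — lossy.
Dependency preservation: the restricted closure of {Instr} across the fragments never reaches {Title, Term}, so Instr → Title, Term cannot be enforced without a join — not preserved.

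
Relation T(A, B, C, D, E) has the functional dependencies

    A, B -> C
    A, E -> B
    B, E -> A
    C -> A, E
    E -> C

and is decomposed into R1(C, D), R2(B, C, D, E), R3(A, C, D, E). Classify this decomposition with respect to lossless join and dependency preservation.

Lossless test (chase): Rows 1 and 2 agree on C; apply C→A, E and equate their A, E entries. Rows 1 and 3 agree on C; apply C→A, E and equate their A, E entries. Rows 1 and 2 agree on A, E; apply A, E→B and equate their B entries. Rows 1 and 3 agree on A, E; apply A, E→B and equate their B entries. Row 1 is now all distinguished symbols — the join is lossless.
Dependency preservation: the restricted closure of {A, B} across the fragments never reaches {C}, so A, B → C cannot be enforced without a join — not preserved.

lossless but not dependency-preserving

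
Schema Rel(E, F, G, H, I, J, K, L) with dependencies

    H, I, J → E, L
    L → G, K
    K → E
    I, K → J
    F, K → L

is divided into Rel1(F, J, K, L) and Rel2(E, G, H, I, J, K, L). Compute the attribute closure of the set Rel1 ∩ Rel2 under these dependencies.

Rel1 ∩ Rel2 = {J, K, L}.
L → G, K applies, adding G
K → E applies, adding E
Closure: {E, G, J, K, L}.

E, G, J, K, L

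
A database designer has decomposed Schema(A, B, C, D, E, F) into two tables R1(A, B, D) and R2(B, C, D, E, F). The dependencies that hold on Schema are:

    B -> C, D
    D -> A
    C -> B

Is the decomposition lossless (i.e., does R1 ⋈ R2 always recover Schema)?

Common attributes: R1 ∩ R2 = {B, D}.
Closure of {B, D}: B → C, D applies, adding C; D → A applies, adding A. So (B, D)⁺ = {A, B, C, D}.
This closure contains every attribute of R1, so R1 ∩ R2 → R1. The join is lossless.

Yes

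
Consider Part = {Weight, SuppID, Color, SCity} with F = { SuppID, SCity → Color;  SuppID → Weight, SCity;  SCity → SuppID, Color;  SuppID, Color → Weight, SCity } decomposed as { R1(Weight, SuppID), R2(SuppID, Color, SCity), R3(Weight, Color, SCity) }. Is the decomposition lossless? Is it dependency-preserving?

Lossless test (chase): Rows 1 and 2 agree on SuppID; apply SuppID→Weight, SCity and equate their Weight, SCity entries. Rows 1 and 2 agree on SCity; apply SCity→SuppID, Color and equate their SuppID, Color entries. Rows 1 and 3 agree on SCity; apply SCity→SuppID, Color and equate their SuppID, Color entries. Row 1 is now all distinguished symbols — the join is lossless.
Dependency preservation: SuppID → Weight, SCity; SuppID, Color → Weight, SCity are not contained in any single fragment, but the restricted closure of each left-hand side across the fragments still reaches the right-hand side; the remaining FDs each lie inside some fragment. All dependencies are preserved.

lossless and dependency-preserving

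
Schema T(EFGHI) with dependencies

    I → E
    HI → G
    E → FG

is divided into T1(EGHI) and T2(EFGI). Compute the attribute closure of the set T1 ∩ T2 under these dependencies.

EFGI

T1 ∩ T2 = {EGI}.
E → FG applies, adding F
Closure: {EFGI}.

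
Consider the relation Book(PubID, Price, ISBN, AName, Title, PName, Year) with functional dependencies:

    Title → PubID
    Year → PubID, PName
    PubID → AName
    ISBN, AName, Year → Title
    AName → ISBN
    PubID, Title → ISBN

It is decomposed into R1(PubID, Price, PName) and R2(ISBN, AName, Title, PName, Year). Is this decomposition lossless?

No

Common attributes: R1 ∩ R2 = {PName}.
No dependency enlarges {PName}, so (PName)⁺ = {PName}.
The closure contains neither all of R1 = {PubID, Price, PName} nor all of R2 = {ISBN, AName, Title, PName, Year}, so the common attributes are not a superkey of either fragment. The join is lossy.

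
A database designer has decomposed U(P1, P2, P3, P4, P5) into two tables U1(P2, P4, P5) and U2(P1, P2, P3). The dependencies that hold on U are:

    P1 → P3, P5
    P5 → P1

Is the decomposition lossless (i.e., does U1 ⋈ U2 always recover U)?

Common attributes: U1 ∩ U2 = {P2}.
No dependency enlarges {P2}, so (P2)⁺ = {P2}.
The closure contains neither all of U1 = {P2, P4, P5} nor all of U2 = {P1, P2, P3}, so the common attributes are not a superkey of either fragment. The join is lossy.

No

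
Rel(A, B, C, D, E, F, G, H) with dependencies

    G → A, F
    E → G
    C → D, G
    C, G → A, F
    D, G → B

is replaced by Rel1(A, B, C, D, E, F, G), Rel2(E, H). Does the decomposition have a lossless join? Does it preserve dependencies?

Lossless test: (E)⁺ = {A, E, F, G}, which is a superkey of neither fragment — lossy.
Dependency preservation: every FD's attributes lie within a single fragment, so each can be enforced locally — preserved.

lossy but dependency-preserving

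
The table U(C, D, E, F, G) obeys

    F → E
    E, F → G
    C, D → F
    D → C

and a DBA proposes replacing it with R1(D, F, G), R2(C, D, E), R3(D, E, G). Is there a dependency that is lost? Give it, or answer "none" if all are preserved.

F → E

Check F → E: no single fragment contains all of {E, F}, and the restricted closure of {F} across the fragments never reaches {E}.
E, F → G is preserved.
C, D → F is preserved.
D → C is preserved.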